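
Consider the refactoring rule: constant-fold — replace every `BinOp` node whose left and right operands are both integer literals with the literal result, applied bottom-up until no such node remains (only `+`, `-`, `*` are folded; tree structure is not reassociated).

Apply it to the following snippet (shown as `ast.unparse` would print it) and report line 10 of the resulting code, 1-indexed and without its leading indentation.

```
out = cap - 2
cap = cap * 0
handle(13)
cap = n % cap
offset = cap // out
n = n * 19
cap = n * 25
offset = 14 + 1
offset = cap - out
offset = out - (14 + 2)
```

Transformed code:
out = cap - 2
cap = cap * 0
handle(13)
cap = n % cap
offset = cap // out
n = n * 19
cap = n * 25
offset = 15
offset = cap - out
offset = out - 16

offset = out - 16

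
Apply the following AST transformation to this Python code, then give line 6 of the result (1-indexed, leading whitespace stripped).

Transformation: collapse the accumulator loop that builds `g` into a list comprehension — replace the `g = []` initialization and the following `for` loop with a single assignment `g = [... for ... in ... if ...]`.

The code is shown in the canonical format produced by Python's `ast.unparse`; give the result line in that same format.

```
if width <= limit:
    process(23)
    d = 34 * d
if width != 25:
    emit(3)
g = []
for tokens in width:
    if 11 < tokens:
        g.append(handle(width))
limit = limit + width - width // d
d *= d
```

Transformed code:
if width <= limit:
    process(23)
    d = 34 * d
if width != 25:
    emit(3)
g = [handle(width) for tokens in width if 11 < tokens]
limit = limit + width - width // d
d *= d

g = [handle(width) for tokens in width if 11 < tokens]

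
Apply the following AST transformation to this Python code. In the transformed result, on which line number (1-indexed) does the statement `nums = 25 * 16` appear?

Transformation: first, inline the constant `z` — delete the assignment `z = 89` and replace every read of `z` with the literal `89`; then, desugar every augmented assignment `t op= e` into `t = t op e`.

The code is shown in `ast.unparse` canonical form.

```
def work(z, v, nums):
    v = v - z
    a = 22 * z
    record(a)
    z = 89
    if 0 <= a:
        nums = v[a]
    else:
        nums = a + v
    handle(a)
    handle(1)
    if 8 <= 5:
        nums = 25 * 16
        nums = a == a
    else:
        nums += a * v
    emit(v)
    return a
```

12

Transformed code:
def work(z, v, nums):
    v = v - 89
    a = 22 * 89
    record(a)
    if 0 <= a:
        nums = v[a]
    else:
        nums = a + v
    handle(a)
    handle(1)
    if 8 <= 5:
        nums = 25 * 16
        nums = a == a
    else:
        nums = nums + a * v
    emit(v)
    return a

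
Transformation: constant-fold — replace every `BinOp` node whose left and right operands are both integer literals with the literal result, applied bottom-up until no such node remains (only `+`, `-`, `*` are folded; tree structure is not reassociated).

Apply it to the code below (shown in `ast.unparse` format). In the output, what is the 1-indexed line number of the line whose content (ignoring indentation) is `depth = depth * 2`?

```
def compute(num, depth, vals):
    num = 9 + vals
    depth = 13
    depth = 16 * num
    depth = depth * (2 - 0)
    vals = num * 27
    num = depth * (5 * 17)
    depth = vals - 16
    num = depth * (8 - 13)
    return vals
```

5

Transformed code:
def compute(num, depth, vals):
    num = 9 + vals
    depth = 13
    depth = 16 * num
    depth = depth * 2
    vals = num * 27
    num = depth * 85
    depth = vals - 16
    num = depth * -5
    return vals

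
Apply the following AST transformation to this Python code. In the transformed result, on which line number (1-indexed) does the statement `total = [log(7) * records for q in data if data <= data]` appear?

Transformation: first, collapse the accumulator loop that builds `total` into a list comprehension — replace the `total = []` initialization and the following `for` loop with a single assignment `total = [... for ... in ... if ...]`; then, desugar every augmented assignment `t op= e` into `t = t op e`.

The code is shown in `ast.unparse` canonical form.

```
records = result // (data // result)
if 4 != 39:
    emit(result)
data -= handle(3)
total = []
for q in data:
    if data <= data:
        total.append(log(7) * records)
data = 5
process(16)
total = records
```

5

Transformed code:
records = result // (data // result)
if 4 != 39:
    emit(result)
data = data - handle(3)
total = [log(7) * records for q in data if data <= data]
data = 5
process(16)
total = records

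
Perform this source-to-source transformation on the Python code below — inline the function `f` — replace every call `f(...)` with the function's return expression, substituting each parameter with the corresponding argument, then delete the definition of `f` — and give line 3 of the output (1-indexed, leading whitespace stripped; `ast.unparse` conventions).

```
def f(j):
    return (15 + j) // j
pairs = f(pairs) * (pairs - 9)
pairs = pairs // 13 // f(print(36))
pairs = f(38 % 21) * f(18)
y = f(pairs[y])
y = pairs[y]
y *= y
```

Transformed code:
pairs = (15 + pairs) // pairs * (pairs - 9)
pairs = pairs // 13 // ((15 + print(36)) // print(36))
pairs = (15 + 38 % 21) // (38 % 21) * ((15 + 18) // 18)
y = (15 + pairs[y]) // pairs[y]
y = pairs[y]
y *= y

pairs = (15 + 38 % 21) // (38 % 21) * ((15 + 18) // 18)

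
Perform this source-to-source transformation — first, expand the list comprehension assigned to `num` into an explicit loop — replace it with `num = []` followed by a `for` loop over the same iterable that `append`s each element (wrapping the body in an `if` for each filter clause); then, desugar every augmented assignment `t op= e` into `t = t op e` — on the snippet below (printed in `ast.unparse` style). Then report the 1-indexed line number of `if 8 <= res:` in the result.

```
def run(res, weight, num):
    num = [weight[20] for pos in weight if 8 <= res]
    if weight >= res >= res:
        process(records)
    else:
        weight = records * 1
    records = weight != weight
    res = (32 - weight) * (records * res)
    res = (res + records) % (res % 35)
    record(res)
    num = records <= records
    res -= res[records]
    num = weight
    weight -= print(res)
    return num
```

4

Transformed code:
def run(res, weight, num):
    num = []
    for pos in weight:
        if 8 <= res:
            num.append(weight[20])
    if weight >= res >= res:
        process(records)
    else:
        weight = records * 1
    records = weight != weight
    res = (32 - weight) * (records * res)
    res = (res + records) % (res % 35)
    record(res)
    num = records <= records
    res = res - res[records]
    num = weight
    weight = weight - print(res)
    return num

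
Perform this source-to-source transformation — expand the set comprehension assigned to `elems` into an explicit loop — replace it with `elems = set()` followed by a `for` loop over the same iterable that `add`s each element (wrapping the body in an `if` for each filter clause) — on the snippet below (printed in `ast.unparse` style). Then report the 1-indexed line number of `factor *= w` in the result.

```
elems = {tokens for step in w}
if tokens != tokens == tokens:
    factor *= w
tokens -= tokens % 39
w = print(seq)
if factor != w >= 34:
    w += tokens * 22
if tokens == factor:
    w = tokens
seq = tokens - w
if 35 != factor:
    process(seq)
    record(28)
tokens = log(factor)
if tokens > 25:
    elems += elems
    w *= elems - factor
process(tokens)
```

Transformed code:
elems = set()
for step in w:
    elems.add(tokens)
if tokens != tokens == tokens:
    factor *= w
tokens -= tokens % 39
w = print(seq)
if factor != w >= 34:
    w += tokens * 22
if tokens == factor:
    w = tokens
seq = tokens - w
if 35 != factor:
    process(seq)
    record(28)
tokens = log(factor)
if tokens > 25:
    elems += elems
    w *= elems - factor
process(tokens)

5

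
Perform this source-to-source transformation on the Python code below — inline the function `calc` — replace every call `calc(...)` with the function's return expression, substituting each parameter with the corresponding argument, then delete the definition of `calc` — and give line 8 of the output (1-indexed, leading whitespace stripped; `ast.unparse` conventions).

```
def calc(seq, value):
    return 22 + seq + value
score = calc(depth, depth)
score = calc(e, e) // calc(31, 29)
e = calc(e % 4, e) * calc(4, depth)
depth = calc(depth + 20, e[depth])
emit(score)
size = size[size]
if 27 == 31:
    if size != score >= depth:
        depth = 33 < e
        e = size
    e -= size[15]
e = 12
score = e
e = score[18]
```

if size != score >= depth:

Transformed code:
score = 22 + depth + depth
score = (22 + e + e) // (22 + 31 + 29)
e = (22 + e % 4 + e) * (22 + 4 + depth)
depth = 22 + (depth + 20) + e[depth]
emit(score)
size = size[size]
if 27 == 31:
    if size != score >= depth:
        depth = 33 < e
        e = size
    e -= size[15]
e = 12
score = e
e = score[18]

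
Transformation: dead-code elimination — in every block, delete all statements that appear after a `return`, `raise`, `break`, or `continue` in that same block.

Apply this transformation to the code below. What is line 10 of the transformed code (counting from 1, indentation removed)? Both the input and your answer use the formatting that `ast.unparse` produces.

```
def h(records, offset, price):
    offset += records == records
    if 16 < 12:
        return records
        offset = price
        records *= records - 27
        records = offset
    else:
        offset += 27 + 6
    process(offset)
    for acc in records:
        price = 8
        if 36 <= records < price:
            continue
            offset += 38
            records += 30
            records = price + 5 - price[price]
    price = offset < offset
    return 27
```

if 36 <= records < price:

Transformed code:
def h(records, offset, price):
    offset += records == records
    if 16 < 12:
        return records
    else:
        offset += 27 + 6
    process(offset)
    for acc in records:
        price = 8
        if 36 <= records < price:
            continue
    price = offset < offset
    return 27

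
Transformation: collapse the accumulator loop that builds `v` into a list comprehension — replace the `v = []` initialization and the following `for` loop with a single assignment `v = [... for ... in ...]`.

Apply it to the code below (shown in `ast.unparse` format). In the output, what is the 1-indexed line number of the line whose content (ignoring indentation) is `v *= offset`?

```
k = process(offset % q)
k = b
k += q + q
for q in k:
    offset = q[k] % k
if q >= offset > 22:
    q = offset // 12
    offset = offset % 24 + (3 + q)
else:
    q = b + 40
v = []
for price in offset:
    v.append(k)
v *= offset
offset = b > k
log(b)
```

Transformed code:
k = process(offset % q)
k = b
k += q + q
for q in k:
    offset = q[k] % k
if q >= offset > 22:
    q = offset // 12
    offset = offset % 24 + (3 + q)
else:
    q = b + 40
v = [k for price in offset]
v *= offset
offset = b > k
log(b)

12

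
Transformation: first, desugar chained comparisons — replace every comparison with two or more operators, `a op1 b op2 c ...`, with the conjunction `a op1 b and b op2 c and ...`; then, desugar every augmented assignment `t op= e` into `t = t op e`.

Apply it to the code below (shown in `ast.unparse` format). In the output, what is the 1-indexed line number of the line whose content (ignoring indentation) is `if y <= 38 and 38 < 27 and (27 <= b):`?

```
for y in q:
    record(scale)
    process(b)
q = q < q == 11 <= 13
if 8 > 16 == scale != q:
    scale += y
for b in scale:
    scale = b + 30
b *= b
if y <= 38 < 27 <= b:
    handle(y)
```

Transformed code:
for y in q:
    record(scale)
    process(b)
q = q < q and q == 11 and (11 <= 13)
if 8 > 16 and 16 == scale and (scale != q):
    scale = scale + y
for b in scale:
    scale = b + 30
b = b * b
if y <= 38 and 38 < 27 and (27 <= b):
    handle(y)

10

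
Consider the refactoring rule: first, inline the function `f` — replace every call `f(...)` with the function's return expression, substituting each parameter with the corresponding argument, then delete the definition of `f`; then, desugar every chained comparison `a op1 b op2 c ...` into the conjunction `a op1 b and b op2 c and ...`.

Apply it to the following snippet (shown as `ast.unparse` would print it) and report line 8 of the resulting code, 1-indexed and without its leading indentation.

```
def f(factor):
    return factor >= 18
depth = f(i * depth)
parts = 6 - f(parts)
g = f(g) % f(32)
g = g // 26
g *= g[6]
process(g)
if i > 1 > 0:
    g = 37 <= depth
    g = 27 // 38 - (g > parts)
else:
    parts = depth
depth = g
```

g = 37 <= depth

Transformed code:
depth = i * depth >= 18
parts = 6 - (parts >= 18)
g = (g >= 18) % (32 >= 18)
g = g // 26
g *= g[6]
process(g)
if i > 1 and 1 > 0:
    g = 37 <= depth
    g = 27 // 38 - (g > parts)
else:
    parts = depth
depth = g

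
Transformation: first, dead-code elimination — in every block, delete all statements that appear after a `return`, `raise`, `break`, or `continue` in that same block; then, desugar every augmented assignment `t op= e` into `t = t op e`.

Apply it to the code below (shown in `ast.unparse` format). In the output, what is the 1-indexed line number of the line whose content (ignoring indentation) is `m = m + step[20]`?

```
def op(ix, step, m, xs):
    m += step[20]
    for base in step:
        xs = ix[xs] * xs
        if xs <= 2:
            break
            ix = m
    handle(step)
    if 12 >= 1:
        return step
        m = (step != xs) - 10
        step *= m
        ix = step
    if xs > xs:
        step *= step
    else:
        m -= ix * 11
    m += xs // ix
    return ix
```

2

Transformed code:
def op(ix, step, m, xs):
    m = m + step[20]
    for base in step:
        xs = ix[xs] * xs
        if xs <= 2:
            break
    handle(step)
    if 12 >= 1:
        return step
    if xs > xs:
        step = step * step
    else:
        m = m - ix * 11
    m = m + xs // ix
    return ix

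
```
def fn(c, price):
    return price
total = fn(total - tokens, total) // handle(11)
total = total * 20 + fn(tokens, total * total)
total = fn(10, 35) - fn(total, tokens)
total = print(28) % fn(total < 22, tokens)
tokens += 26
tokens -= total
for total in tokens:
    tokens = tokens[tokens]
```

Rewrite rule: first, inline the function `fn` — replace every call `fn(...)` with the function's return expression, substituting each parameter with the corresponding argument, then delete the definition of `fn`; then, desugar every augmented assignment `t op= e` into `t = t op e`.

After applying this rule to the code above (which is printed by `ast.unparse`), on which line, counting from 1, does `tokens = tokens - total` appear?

Transformed code:
total = total // handle(11)
total = total * 20 + total * total
total = 35 - tokens
total = print(28) % tokens
tokens = tokens + 26
tokens = tokens - total
for total in tokens:
    tokens = tokens[tokens]

6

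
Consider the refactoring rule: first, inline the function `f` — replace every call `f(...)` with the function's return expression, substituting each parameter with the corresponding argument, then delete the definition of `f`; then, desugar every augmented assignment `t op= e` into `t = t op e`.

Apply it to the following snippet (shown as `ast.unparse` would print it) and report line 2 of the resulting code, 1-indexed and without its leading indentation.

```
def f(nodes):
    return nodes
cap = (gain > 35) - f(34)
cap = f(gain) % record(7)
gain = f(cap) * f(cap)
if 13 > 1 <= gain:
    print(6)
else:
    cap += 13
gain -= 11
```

Transformed code:
cap = (gain > 35) - 34
cap = gain % record(7)
gain = cap * cap
if 13 > 1 <= gain:
    print(6)
else:
    cap = cap + 13
gain = gain - 11

cap = gain % record(7)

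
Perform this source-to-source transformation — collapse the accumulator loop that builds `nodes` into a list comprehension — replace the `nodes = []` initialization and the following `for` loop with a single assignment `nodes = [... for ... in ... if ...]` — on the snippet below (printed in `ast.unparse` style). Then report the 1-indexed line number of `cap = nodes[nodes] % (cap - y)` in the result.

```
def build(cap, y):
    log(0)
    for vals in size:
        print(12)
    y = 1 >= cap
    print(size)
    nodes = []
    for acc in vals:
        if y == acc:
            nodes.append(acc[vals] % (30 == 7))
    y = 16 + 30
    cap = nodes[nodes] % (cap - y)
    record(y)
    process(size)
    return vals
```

9

Transformed code:
def build(cap, y):
    log(0)
    for vals in size:
        print(12)
    y = 1 >= cap
    print(size)
    nodes = [acc[vals] % (30 == 7) for acc in vals if y == acc]
    y = 16 + 30
    cap = nodes[nodes] % (cap - y)
    record(y)
    process(size)
    return vals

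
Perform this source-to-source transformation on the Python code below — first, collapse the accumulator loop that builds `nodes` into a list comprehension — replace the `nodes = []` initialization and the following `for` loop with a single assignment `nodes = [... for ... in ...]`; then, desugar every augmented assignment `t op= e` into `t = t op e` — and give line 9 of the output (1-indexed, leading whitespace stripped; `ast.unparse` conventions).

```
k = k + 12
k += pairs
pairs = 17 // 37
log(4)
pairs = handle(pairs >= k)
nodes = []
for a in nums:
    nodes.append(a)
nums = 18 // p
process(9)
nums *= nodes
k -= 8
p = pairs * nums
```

nums = nums * nodes

Transformed code:
k = k + 12
k = k + pairs
pairs = 17 // 37
log(4)
pairs = handle(pairs >= k)
nodes = [a for a in nums]
nums = 18 // p
process(9)
nums = nums * nodes
k = k - 8
p = pairs * nums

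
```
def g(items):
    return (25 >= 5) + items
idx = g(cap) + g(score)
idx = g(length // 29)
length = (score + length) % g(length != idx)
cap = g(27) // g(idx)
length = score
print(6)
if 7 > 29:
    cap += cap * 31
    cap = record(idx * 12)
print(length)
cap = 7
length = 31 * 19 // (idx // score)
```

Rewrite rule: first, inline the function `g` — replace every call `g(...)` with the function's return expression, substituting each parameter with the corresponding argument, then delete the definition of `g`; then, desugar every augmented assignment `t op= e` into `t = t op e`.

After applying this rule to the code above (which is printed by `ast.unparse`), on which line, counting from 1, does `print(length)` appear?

Transformed code:
idx = (25 >= 5) + cap + ((25 >= 5) + score)
idx = (25 >= 5) + length // 29
length = (score + length) % ((25 >= 5) + (length != idx))
cap = ((25 >= 5) + 27) // ((25 >= 5) + idx)
length = score
print(6)
if 7 > 29:
    cap = cap + cap * 31
    cap = record(idx * 12)
print(length)
cap = 7
length = 31 * 19 // (idx // score)

10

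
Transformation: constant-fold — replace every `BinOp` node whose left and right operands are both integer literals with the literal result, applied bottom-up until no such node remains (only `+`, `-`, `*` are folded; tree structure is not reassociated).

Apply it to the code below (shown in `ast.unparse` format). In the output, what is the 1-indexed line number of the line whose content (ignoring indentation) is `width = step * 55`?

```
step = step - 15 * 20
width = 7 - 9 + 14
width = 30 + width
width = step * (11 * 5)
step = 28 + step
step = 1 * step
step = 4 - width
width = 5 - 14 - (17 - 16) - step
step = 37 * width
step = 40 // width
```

Transformed code:
step = step - 300
width = 12
width = 30 + width
width = step * 55
step = 28 + step
step = 1 * step
step = 4 - width
width = -10 - step
step = 37 * width
step = 40 // width

4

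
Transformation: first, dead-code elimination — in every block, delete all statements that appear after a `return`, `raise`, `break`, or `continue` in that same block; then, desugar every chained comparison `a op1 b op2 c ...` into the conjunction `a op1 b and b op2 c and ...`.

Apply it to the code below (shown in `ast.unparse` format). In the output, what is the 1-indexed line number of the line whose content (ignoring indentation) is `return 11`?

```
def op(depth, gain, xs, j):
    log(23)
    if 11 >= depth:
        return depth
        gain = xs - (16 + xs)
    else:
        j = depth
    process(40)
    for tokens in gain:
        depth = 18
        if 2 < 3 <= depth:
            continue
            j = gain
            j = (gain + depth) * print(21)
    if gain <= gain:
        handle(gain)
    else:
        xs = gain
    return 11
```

16

Transformed code:
def op(depth, gain, xs, j):
    log(23)
    if 11 >= depth:
        return depth
    else:
        j = depth
    process(40)
    for tokens in gain:
        depth = 18
        if 2 < 3 and 3 <= depth:
            continue
    if gain <= gain:
        handle(gain)
    else:
        xs = gain
    return 11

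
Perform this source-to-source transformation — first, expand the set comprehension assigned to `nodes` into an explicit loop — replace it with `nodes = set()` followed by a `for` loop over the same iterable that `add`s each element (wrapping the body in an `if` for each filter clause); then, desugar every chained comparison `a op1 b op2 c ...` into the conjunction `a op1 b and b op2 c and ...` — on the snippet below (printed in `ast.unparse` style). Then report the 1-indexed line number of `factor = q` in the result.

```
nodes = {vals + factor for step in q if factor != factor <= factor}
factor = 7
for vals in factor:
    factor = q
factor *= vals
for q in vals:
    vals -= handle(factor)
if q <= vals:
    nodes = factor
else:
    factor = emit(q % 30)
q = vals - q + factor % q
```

Transformed code:
nodes = set()
for step in q:
    if factor != factor and factor <= factor:
        nodes.add(vals + factor)
factor = 7
for vals in factor:
    factor = q
factor *= vals
for q in vals:
    vals -= handle(factor)
if q <= vals:
    nodes = factor
else:
    factor = emit(q % 30)
q = vals - q + factor % q

7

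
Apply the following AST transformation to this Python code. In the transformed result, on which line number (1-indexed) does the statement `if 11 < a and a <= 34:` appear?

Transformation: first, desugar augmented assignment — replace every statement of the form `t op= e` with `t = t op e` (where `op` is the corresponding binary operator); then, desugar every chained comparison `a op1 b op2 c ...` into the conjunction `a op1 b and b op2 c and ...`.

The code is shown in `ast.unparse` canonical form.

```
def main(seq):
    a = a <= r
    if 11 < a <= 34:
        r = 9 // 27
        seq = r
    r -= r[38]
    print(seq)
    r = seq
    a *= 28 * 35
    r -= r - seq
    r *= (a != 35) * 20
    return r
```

Transformed code:
def main(seq):
    a = a <= r
    if 11 < a and a <= 34:
        r = 9 // 27
        seq = r
    r = r - r[38]
    print(seq)
    r = seq
    a = a * (28 * 35)
    r = r - (r - seq)
    r = r * ((a != 35) * 20)
    return r

3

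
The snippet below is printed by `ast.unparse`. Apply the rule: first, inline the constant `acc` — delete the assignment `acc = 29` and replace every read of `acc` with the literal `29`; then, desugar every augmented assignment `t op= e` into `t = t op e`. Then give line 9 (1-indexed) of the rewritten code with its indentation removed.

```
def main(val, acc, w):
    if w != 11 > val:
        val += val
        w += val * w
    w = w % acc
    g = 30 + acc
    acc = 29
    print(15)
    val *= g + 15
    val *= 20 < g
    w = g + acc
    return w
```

Transformed code:
def main(val, acc, w):
    if w != 11 > val:
        val = val + val
        w = w + val * w
    w = w % 29
    g = 30 + 29
    print(15)
    val = val * (g + 15)
    val = val * (20 < g)
    w = g + 29
    return w

val = val * (20 < g)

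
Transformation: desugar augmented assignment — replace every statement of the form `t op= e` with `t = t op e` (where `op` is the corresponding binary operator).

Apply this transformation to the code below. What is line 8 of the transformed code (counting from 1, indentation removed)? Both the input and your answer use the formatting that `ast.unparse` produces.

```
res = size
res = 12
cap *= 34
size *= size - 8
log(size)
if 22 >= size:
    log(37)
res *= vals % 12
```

res = res * (vals % 12)

Transformed code:
res = size
res = 12
cap = cap * 34
size = size * (size - 8)
log(size)
if 22 >= size:
    log(37)
res = res * (vals % 12)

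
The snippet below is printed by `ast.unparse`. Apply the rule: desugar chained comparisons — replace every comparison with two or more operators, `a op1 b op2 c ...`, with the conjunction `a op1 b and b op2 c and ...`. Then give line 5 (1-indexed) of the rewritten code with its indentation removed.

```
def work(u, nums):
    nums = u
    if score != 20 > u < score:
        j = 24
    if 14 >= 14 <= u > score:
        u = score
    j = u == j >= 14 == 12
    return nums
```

if 14 >= 14 and 14 <= u and (u > score):

Transformed code:
def work(u, nums):
    nums = u
    if score != 20 and 20 > u and (u < score):
        j = 24
    if 14 >= 14 and 14 <= u and (u > score):
        u = score
    j = u == j and j >= 14 and (14 == 12)
    return nums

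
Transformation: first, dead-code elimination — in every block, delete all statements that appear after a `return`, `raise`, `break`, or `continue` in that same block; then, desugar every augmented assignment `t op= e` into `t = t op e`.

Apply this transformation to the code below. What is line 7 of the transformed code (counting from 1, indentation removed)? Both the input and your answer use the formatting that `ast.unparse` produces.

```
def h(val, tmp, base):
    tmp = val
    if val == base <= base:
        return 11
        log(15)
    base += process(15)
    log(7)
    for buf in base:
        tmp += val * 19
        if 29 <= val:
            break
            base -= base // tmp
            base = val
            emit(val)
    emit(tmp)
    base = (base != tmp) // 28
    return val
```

Transformed code:
def h(val, tmp, base):
    tmp = val
    if val == base <= base:
        return 11
    base = base + process(15)
    log(7)
    for buf in base:
        tmp = tmp + val * 19
        if 29 <= val:
            break
    emit(tmp)
    base = (base != tmp) // 28
    return val

for buf in base:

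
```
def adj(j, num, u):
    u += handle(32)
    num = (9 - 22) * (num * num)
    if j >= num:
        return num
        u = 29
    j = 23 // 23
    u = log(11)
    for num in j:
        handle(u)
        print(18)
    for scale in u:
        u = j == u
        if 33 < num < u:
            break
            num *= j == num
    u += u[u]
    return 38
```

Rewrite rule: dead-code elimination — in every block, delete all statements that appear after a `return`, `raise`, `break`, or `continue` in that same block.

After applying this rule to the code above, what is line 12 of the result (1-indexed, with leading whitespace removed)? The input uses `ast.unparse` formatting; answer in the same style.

u = j == u

Transformed code:
def adj(j, num, u):
    u += handle(32)
    num = (9 - 22) * (num * num)
    if j >= num:
        return num
    j = 23 // 23
    u = log(11)
    for num in j:
        handle(u)
        print(18)
    for scale in u:
        u = j == u
        if 33 < num < u:
            break
    u += u[u]
    return 38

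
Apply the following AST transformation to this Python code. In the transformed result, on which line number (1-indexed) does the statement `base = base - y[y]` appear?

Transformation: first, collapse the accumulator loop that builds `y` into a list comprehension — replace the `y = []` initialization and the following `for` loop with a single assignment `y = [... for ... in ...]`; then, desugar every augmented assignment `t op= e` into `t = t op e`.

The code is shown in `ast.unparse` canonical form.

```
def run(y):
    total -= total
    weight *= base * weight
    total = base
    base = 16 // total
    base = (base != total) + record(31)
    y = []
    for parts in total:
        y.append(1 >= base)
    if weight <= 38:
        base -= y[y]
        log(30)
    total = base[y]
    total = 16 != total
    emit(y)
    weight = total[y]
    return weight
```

Transformed code:
def run(y):
    total = total - total
    weight = weight * (base * weight)
    total = base
    base = 16 // total
    base = (base != total) + record(31)
    y = [1 >= base for parts in total]
    if weight <= 38:
        base = base - y[y]
        log(30)
    total = base[y]
    total = 16 != total
    emit(y)
    weight = total[y]
    return weight

9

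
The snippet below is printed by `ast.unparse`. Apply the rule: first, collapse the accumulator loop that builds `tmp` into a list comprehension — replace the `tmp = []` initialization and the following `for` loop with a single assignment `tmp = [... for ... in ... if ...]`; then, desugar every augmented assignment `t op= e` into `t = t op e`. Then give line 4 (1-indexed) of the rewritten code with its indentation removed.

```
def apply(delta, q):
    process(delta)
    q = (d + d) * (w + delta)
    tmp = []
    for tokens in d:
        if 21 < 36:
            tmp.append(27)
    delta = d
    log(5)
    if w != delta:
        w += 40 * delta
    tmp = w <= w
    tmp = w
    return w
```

Transformed code:
def apply(delta, q):
    process(delta)
    q = (d + d) * (w + delta)
    tmp = [27 for tokens in d if 21 < 36]
    delta = d
    log(5)
    if w != delta:
        w = w + 40 * delta
    tmp = w <= w
    tmp = w
    return w

tmp = [27 for tokens in d if 21 < 36]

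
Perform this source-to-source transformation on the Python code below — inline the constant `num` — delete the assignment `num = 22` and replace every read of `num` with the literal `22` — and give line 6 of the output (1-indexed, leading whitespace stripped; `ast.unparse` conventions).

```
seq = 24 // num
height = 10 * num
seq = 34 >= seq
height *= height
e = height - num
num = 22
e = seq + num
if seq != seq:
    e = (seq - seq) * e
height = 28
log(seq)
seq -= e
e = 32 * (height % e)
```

Transformed code:
seq = 24 // 22
height = 10 * 22
seq = 34 >= seq
height *= height
e = height - 22
e = seq + 22
if seq != seq:
    e = (seq - seq) * e
height = 28
log(seq)
seq -= e
e = 32 * (height % e)

e = seq + 22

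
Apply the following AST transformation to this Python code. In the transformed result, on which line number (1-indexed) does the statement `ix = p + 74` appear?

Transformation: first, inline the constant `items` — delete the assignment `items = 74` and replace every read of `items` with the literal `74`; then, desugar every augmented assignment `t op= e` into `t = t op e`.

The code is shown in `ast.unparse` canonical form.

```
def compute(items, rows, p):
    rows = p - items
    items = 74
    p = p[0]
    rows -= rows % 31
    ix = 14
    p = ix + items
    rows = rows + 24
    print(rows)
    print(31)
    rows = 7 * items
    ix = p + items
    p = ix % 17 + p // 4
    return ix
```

11

Transformed code:
def compute(items, rows, p):
    rows = p - 74
    p = p[0]
    rows = rows - rows % 31
    ix = 14
    p = ix + 74
    rows = rows + 24
    print(rows)
    print(31)
    rows = 7 * 74
    ix = p + 74
    p = ix % 17 + p // 4
    return ix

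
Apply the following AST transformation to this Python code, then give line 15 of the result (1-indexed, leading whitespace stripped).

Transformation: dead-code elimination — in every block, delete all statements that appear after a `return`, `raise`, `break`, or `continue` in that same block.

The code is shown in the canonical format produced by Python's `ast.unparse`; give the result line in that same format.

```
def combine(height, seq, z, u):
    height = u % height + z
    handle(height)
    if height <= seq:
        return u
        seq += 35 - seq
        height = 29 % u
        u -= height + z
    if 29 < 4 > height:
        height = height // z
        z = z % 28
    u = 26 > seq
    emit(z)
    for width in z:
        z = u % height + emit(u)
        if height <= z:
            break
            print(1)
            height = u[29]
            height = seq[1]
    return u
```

return u

Transformed code:
def combine(height, seq, z, u):
    height = u % height + z
    handle(height)
    if height <= seq:
        return u
    if 29 < 4 > height:
        height = height // z
        z = z % 28
    u = 26 > seq
    emit(z)
    for width in z:
        z = u % height + emit(u)
        if height <= z:
            break
    return u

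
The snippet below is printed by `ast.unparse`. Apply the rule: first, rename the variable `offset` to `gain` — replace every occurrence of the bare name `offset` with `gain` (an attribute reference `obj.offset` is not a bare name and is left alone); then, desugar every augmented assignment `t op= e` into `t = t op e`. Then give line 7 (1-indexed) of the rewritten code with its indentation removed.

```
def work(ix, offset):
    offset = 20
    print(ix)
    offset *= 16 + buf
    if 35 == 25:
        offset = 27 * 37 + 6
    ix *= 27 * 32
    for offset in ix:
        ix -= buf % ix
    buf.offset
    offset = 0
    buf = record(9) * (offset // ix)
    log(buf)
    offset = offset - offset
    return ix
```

ix = ix * (27 * 32)

Transformed code:
def work(ix, gain):
    gain = 20
    print(ix)
    gain = gain * (16 + buf)
    if 35 == 25:
        gain = 27 * 37 + 6
    ix = ix * (27 * 32)
    for gain in ix:
        ix = ix - buf % ix
    buf.offset
    gain = 0
    buf = record(9) * (gain // ix)
    log(buf)
    gain = gain - gain
    return ix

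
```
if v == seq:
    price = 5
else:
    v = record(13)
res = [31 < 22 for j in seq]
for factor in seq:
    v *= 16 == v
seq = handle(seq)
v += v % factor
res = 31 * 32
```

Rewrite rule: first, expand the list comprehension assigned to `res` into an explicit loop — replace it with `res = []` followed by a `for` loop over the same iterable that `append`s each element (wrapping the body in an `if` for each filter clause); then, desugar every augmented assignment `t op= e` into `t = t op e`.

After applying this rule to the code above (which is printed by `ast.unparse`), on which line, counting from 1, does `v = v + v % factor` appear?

11

Transformed code:
if v == seq:
    price = 5
else:
    v = record(13)
res = []
for j in seq:
    res.append(31 < 22)
for factor in seq:
    v = v * (16 == v)
seq = handle(seq)
v = v + v % factor
res = 31 * 32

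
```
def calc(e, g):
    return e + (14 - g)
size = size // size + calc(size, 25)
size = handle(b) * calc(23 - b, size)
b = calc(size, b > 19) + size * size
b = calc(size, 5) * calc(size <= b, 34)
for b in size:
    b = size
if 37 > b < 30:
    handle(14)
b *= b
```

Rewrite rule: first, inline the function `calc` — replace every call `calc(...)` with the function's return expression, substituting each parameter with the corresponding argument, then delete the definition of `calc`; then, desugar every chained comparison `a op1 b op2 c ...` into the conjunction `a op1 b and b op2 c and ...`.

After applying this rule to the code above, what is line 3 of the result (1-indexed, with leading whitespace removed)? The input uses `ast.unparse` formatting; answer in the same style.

b = size + (14 - (b > 19)) + size * size

Transformed code:
size = size // size + (size + (14 - 25))
size = handle(b) * (23 - b + (14 - size))
b = size + (14 - (b > 19)) + size * size
b = (size + (14 - 5)) * ((size <= b) + (14 - 34))
for b in size:
    b = size
if 37 > b and b < 30:
    handle(14)
b *= b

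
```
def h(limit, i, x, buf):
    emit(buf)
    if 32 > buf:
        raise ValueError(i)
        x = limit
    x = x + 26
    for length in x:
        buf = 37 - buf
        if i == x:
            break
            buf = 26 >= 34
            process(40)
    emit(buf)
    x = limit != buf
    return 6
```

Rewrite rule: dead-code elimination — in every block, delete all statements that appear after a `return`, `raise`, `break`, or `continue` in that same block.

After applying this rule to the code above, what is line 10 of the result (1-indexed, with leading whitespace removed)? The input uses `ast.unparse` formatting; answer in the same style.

emit(buf)

Transformed code:
def h(limit, i, x, buf):
    emit(buf)
    if 32 > buf:
        raise ValueError(i)
    x = x + 26
    for length in x:
        buf = 37 - buf
        if i == x:
            break
    emit(buf)
    x = limit != buf
    return 6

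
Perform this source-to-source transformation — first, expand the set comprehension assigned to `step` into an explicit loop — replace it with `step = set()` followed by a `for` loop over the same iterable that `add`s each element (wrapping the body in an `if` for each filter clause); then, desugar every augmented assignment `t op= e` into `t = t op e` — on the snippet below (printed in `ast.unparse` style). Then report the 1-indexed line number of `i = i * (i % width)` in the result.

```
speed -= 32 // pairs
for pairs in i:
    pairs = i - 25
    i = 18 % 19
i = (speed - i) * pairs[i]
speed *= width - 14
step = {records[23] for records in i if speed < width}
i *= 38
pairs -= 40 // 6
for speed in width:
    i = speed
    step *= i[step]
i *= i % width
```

16

Transformed code:
speed = speed - 32 // pairs
for pairs in i:
    pairs = i - 25
    i = 18 % 19
i = (speed - i) * pairs[i]
speed = speed * (width - 14)
step = set()
for records in i:
    if speed < width:
        step.add(records[23])
i = i * 38
pairs = pairs - 40 // 6
for speed in width:
    i = speed
    step = step * i[step]
i = i * (i % width)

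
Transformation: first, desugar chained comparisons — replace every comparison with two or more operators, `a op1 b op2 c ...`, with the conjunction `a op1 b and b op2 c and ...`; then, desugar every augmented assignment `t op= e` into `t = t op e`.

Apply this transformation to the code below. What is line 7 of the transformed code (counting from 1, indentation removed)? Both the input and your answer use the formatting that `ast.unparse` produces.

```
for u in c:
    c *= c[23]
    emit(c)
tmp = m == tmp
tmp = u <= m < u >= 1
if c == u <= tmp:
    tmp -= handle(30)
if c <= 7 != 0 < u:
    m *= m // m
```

tmp = tmp - handle(30)

Transformed code:
for u in c:
    c = c * c[23]
    emit(c)
tmp = m == tmp
tmp = u <= m and m < u and (u >= 1)
if c == u and u <= tmp:
    tmp = tmp - handle(30)
if c <= 7 and 7 != 0 and (0 < u):
    m = m * (m // m)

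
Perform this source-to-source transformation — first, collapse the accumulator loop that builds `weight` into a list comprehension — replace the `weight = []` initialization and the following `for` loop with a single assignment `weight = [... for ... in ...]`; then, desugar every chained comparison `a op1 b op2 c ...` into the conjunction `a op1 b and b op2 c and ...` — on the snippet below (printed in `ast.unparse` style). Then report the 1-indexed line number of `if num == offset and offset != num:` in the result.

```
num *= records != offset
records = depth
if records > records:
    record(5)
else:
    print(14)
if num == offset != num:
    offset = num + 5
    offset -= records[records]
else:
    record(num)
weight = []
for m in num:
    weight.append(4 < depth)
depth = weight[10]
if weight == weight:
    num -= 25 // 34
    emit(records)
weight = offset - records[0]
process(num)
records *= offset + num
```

Transformed code:
num *= records != offset
records = depth
if records > records:
    record(5)
else:
    print(14)
if num == offset and offset != num:
    offset = num + 5
    offset -= records[records]
else:
    record(num)
weight = [4 < depth for m in num]
depth = weight[10]
if weight == weight:
    num -= 25 // 34
    emit(records)
weight = offset - records[0]
process(num)
records *= offset + num

7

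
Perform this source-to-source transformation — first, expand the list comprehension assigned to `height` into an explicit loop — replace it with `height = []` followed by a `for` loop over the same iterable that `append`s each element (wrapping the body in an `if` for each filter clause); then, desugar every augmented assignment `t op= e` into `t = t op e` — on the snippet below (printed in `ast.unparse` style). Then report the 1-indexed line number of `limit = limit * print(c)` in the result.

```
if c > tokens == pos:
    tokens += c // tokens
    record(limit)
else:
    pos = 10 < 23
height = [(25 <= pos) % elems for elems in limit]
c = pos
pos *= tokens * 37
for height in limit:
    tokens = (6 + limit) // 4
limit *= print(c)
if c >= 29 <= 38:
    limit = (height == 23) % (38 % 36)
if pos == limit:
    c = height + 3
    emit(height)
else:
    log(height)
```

Transformed code:
if c > tokens == pos:
    tokens = tokens + c // tokens
    record(limit)
else:
    pos = 10 < 23
height = []
for elems in limit:
    height.append((25 <= pos) % elems)
c = pos
pos = pos * (tokens * 37)
for height in limit:
    tokens = (6 + limit) // 4
limit = limit * print(c)
if c >= 29 <= 38:
    limit = (height == 23) % (38 % 36)
if pos == limit:
    c = height + 3
    emit(height)
else:
    log(height)

13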